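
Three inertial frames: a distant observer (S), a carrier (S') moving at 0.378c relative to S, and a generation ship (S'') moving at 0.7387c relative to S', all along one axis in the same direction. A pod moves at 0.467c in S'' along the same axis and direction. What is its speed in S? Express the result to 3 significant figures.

0.952c

Apply u = (u'+v)/(1+u'v) twice. Pod in the carrier frame: (0.467+0.7387)/(1+0.467·0.7387) = 1.2057/1.3449729 = 0.89645c.
That velocity, transformed to the rest frame of a distant observer: (0.89645+0.378)/(1+0.89645·0.378) = 1.27445/1.3388581 = 0.95189c.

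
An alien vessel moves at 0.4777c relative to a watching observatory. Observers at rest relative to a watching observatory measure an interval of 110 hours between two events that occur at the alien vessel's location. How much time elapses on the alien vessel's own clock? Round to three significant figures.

With β = 0.4777, γ = 1/√(1 − 0.4777²) = 1/√0.77180271 = 1.1383.
The moving clock records proper time: Δτ = Δt/γ = 110/1.1383 = 96.6 hours.

96.6 hours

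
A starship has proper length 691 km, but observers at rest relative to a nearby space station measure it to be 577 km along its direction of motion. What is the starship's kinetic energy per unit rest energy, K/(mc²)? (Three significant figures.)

0.198

From L = L₀/γ: γ = 691/577 = 1.19757.
Since K = (γ−1)mc², K/(mc²) = 1.19757 − 1 = 0.198.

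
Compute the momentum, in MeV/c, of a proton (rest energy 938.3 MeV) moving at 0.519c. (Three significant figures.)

570 MeV/c

γ = 1/√(1 − β²) = 1/√(1 − 0.269361) = 1/√0.730639 = 1/0.854774 = 1.1699.
Momentum: p = γβ·mc = 1.1699 × 0.519 × 938.3 MeV/c = 570 MeV/c.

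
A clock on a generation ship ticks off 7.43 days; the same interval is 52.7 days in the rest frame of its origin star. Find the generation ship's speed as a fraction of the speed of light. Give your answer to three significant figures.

γ = Δt/Δτ = 52.7/7.43 = 7.0929.
β = √(1 − 1/γ²) = √(1 − 0.0198771) = √0.9801229 = 0.990.

0.990c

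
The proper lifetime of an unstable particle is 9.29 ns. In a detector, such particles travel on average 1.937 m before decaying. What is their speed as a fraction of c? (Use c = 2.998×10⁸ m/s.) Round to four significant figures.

0.5710c

Let x = d/(cτ) = 1.937 m / (2.998×10⁸ m/s × 9.290×10^-9 s) = 0.69548. Since d = βγcτ, x = βγ = β/√(1−β²).
Solving: β² = x²/(1+x²) = 0.483692/1.483692 = 0.326006, so β = 0.5710.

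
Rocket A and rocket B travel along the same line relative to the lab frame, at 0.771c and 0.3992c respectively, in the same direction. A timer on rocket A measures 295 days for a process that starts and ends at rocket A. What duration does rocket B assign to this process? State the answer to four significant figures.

349.7 days

Speed of rocket A in rocket B's frame: u = (v_A − v_B)/(1 − v_A v_B/c²) = (0.771 − 0.3992)/(1 − 0.771×0.3992) = 0.3718/0.6922168 = 0.53711; |u| = 0.53711c.
γ for this relative speed: γ = 1/√(1 − 0.288487) = 1.1855.
Rocket A's interval is proper; time dilation gives Δt_B = γΔτ = 1.1855 × 295 days = 349.7 days.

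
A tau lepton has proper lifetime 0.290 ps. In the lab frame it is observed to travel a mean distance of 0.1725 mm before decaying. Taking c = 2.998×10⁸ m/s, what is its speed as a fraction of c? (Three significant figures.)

Let x = d/(cτ) = 1.725×10^-4 m / (2.998×10⁸ m/s × 2.900×10^-13 s) = 1.9841. Since d = βγcτ, x = βγ = β/√(1−β²).
Solving: β² = x²/(1+x²) = 3.93665/4.93665 = 0.797433, so β = 0.893.

0.893c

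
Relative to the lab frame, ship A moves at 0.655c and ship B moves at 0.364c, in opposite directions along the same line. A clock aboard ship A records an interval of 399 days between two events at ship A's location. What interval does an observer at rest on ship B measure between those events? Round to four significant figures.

702.1 days

The velocity of ship A relative to ship B is (0.655 + 0.364)c / (1 + 0.655×0.364) = 0.82282c; relative speed 0.82282c.
At |u| = 0.82282c, γ = (1 − 0.677033)^(−1/2) = 1.7596.
Ship A's interval is proper; time dilation gives Δt_B = γΔτ = 1.7596 × 399 days = 702.1 days.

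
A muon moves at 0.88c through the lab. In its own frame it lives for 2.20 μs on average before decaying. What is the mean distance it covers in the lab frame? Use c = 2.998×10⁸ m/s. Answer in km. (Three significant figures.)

1.22 km

Lorentz factor: γ = (1 − 0.7744)^(−1/2) = 2.1054.
Lab-frame lifetime: Δt = γτ = 2.1054 × 2.20 μs = 4.6319 μs.
Distance: d = vΔt = 0.88 × 2.998×10⁸ m/s × 4.6319×10^-6 s = 1220 m = 1.22 km.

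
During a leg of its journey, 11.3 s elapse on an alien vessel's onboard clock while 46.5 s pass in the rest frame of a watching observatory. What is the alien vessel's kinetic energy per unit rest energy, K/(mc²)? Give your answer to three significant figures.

The time-dilation ratio gives γ = 46.5/11.3 = 4.11504.
K/(mc²) = γ − 1 = 4.11504 − 1 = 3.12.

3.12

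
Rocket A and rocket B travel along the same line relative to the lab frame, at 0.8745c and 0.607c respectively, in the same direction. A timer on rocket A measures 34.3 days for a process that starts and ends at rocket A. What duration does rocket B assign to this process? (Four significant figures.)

Transform rocket A's velocity into rocket B's frame: (0.8745 − 0.607)/(1 − 0.8745·0.607) = 0.2675/0.4691785, so the relative speed is 0.57015c.
γ for this relative speed: γ = 1/√(1 − 0.325071) = 1.2172.
The clock on rocket A records proper time, so rocket B measures Δt = γΔτ = 1.2172 × 34.3 = 41.75 days.

41.75 days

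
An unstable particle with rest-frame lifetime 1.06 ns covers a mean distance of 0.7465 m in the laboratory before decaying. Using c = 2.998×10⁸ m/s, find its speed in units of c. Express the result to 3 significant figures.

0.920c

Lab distance = (lab lifetime)·v = γτ·βc, so βγ = d/(cτ) = 0.7465/(2.998×10⁸ × 1.060×10^-9) = 2.3491.
With βγ = 2.3491: γ² = 1 + (βγ)² = 6.51827, and β = (βγ)/γ = 2.3491/2.55309 = 0.920.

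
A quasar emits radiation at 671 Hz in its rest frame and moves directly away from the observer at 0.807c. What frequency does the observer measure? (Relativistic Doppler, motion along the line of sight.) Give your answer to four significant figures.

219.3 Hz

Relativistic Doppler (source moving away): f_obs = f_src · √((1−β)/(1+β)).
With β = 0.807: factor = √(0.193/1.807) = 0.32681.
f_obs = 671 × 0.32681 = 219.3 Hz.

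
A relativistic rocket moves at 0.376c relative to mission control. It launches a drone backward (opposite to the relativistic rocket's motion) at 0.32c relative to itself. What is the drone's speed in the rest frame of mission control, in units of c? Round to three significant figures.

0.0637c

In units of c, u = (u' + v)/(1 + u'v) with u' = −0.32 and v = 0.376.
Numerator: −0.32 + 0.376 = 0.056. Denominator: 1 + (−0.32)(0.376) = 0.87968.
u = 0.056/0.87968 = 0.06366, so the speed is 0.0637c.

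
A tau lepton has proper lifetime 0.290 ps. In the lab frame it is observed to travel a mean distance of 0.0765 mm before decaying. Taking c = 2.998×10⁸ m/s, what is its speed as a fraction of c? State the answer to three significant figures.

Lab distance = (lab lifetime)·v = γτ·βc, so βγ = d/(cτ) = 7.650×10^-5/(2.998×10⁸ × 2.900×10^-13) = 0.8799.
With βγ = 0.8799: γ² = 1 + (βγ)² = 1.774224, and β = (βγ)/γ = 0.8799/1.332 = 0.661.

0.661c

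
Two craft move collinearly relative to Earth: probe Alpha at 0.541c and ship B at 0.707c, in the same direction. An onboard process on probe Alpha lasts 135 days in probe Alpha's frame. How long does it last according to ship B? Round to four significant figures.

Speed of probe Alpha in ship B's frame: u = (v_A − v_B)/(1 − v_A v_B/c²) = (0.541 − 0.707)/(1 − 0.541×0.707) = −0.166/0.617513 = −0.26882; |u| = 0.26882c.
γ for this relative speed: γ = 1/√(1 − 0.0722642) = 1.0382.
The clock on probe Alpha records proper time, so ship B measures Δt = γΔτ = 1.0382 × 135 = 140.2 days.

140.2 days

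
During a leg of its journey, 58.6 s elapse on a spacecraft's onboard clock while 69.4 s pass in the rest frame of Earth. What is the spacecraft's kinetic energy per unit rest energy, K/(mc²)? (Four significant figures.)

0.1843

From Δt = γΔτ: γ = 69.4/58.6 = 1.1843.
Since K = (γ−1)mc², K/(mc²) = 1.1843 − 1 = 0.1843.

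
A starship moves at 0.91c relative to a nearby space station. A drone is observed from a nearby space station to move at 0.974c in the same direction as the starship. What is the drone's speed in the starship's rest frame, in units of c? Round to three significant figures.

0.563c

Transform to the starship's frame: u' = (u − v)/(1 − uv/c²).
u' = (0.974 − 0.91)/(1 − 0.974×0.91) = 0.064/0.11366 = 0.56308.
Speed in the starship's frame: 0.563c (in the same direction).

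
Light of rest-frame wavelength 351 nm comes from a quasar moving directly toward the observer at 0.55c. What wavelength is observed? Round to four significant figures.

Relativistic Doppler for wavelength: λ_obs = λ_src · √((1−β)/(1+β)).
With β = 0.55: factor = √(0.45/1.55) = 0.53882.
λ_obs = 351 × 0.53882 = 189.1 nm.

189.1 nm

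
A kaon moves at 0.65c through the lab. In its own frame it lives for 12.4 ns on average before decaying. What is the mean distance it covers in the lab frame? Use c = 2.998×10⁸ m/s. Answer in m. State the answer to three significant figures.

γ = 1/√(1 − β²) = 1/√(1 − 0.4225) = 1/√0.5775 = 1/0.759934 = 1.3159.
Lab-frame lifetime: Δt = γτ = 1.3159 × 12.4 ns = 16.317 ns.
Distance: d = vΔt = 0.65 × 2.998×10⁸ m/s × 1.6317×10^-8 s = 3.18 m.

3.18 m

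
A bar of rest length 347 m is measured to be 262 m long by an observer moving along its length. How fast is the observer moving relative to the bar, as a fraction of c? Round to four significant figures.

0.6557c

Length contraction gives γ = L₀/L = 347/262 = 1.3244.
β = √(1 − 1/γ²) = √0.429886 = 0.6557.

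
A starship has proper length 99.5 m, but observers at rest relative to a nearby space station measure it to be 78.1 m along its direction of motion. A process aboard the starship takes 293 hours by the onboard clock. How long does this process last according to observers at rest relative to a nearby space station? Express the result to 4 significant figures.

From L = L₀/γ: γ = 99.5/78.1 = 1.27401.
Δt = γΔτ = 1.27401 × 293 = 373.3 hours.

373.3 hours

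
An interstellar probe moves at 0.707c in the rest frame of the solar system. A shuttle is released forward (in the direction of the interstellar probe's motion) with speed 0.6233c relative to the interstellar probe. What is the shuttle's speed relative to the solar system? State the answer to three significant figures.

In units of c, u = (u' + v)/(1 + u'v) with u' = 0.6233 and v = 0.707.
Numerator: 0.6233 + 0.707 = 1.3303. Denominator: 1 + (0.6233)(0.707) = 1.4406731.
u = 1.3303/1.4406731 = 0.92339, so the speed is 0.923c.

0.923c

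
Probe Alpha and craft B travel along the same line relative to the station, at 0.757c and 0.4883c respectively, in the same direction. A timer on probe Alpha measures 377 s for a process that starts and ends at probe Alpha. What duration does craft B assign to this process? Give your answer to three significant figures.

The velocity of probe Alpha relative to craft B is (0.757 − 0.4883)c / (1 − 0.757×0.4883) = 0.42627c; relative speed 0.42627c.
γ for this relative speed: γ = 1/√(1 − 0.181706) = 1.1055.
The clock on probe Alpha records proper time, so craft B measures Δt = γΔτ = 1.1055 × 377 = 417 s.

417 s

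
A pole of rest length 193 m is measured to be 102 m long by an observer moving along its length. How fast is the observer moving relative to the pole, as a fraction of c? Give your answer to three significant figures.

Length contraction gives γ = L₀/L = 193/102 = 1.8922.
β = √(1 − 1/γ²) = √0.720703 = 0.849.

0.849c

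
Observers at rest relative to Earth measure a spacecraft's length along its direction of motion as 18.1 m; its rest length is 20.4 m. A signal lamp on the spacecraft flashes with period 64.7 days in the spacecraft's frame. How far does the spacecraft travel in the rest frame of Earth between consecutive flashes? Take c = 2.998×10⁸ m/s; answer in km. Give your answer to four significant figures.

8.713×10^11 km

From L = L₀/γ: γ = 20.4/18.1 = 1.12707.
β = √(1 − 1/γ²) = 0.46128. Lab-frame period = γτ = 1.12707×64.7 days = 72.921 days. Distance = βc × γτ = 0.46128 × 2.998×10⁸ m/s × 6300374.4 s = 8.7129×10^14 m = 8.713×10^11 km.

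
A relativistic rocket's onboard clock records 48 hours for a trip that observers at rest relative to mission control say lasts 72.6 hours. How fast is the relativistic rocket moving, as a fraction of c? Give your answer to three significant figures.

0.750c

γ = Δt/Δτ = 72.6/48 = 1.5125.
β = √(1 − 1/γ²) = √(1 − 0.437129) = √0.562871 = 0.750.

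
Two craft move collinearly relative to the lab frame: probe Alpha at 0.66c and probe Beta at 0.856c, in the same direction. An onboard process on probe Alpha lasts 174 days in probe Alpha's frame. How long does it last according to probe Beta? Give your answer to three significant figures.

195 days

Transform probe Alpha's velocity into probe Beta's frame: (0.66 − 0.856)/(1 − 0.66·0.856) = −0.196/0.43504, so the relative speed is 0.45053c.
γ for this relative speed: γ = 1/√(1 − 0.202977) = 1.1201.
Probe Alpha's interval is proper; time dilation gives Δt_B = γΔτ = 1.1201 × 174 days = 195 days.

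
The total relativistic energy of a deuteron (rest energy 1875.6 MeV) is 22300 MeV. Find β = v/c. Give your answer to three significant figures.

0.996

γ = E/(mc²) = 22300/1875.6 = 11.89.
β = √(1 − 1/γ²) = √(1 − 0.00707353) = √0.99292647 = 0.996.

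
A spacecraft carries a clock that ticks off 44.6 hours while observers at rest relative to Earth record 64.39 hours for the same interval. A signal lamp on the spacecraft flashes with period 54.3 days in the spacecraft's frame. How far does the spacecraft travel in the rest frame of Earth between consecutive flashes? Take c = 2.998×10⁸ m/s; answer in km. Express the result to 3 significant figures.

1.46×10^12 km

From Δt = γΔτ: γ = 64.39/44.6 = 1.44372.
β = √(1 − 1/γ²) = 0.72127. Lab-frame period = γτ = 1.44372×54.3 days = 78.394 days. Distance = βc × γτ = 0.72127 × 2.998×10⁸ m/s × 6773241.6 s = 1.4646×10^15 m = 1.46×10^12 km.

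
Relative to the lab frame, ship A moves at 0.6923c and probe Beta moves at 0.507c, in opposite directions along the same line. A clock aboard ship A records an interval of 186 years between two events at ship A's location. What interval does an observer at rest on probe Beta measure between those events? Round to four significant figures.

Speed of ship A in probe Beta's frame: u = (v_A + v_B)/(1 + v_A v_B/c²) = (0.6923 + 0.507)/(1 + 0.6923×0.507) = 1.1993/1.3509961 = 0.88772; |u| = 0.88772c.
γ for this relative speed: γ = 1/√(1 − 0.788047) = 2.1721.
The clock on ship A records proper time, so probe Beta measures Δt = γΔτ = 2.1721 × 186 = 404.0 years.

404.0 years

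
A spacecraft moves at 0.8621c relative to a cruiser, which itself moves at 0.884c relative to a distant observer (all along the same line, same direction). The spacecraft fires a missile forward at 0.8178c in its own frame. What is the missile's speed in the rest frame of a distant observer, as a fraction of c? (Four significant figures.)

0.9991c

Apply u = (u'+v)/(1+u'v) twice. Missile in the cruiser frame: (0.8178+0.8621)/(1+0.8178·0.8621) = 1.6799/1.70502538 = 0.98526c.
That velocity, transformed to the rest frame of a distant observer: (0.98526+0.884)/(1+0.98526·0.884) = 1.86926/1.87096984 = 0.99909c.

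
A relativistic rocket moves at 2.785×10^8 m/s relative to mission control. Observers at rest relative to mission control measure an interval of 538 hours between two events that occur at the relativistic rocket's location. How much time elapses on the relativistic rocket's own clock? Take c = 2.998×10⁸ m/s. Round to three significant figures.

199 hours

β = v/c = (2.785×10^8 m/s)/(2.998×10⁸ m/s) = 0.928953.
With β = 0.928953, γ = 1/√(1 − 0.928953²) = 1/√0.1370463 = 2.7013.
The relativistic rocket's clock runs slow as seen from mission control, so Δτ = Δt/γ = 538/2.7013 = 199 hours.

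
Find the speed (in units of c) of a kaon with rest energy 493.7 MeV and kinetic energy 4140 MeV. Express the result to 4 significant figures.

K = (γ−1)mc², so γ = 1 + 4140/493.7 = 9.3857.
Then v/c = √(1 − γ⁻²) = √(1 − 0.0113519) = √0.9886481 = 0.9943.

0.9943c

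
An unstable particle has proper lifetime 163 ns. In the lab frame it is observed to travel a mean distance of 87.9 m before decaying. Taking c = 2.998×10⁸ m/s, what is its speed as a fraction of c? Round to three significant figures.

0.874c

Lab distance = (lab lifetime)·v = γτ·βc, so βγ = d/(cτ) = 87.90/(2.998×10⁸ × 1.630×10^-7) = 1.7987.
With βγ = 1.7987: γ² = 1 + (βγ)² = 4.23532, and β = (βγ)/γ = 1.7987/2.05799 = 0.874.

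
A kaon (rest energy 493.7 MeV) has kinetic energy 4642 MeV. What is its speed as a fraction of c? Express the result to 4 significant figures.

0.9954c

γ = 1 + K/(mc²) = 1 + 4642/493.7 = 10.402.
β = √(1 − 1/γ²) = √(1 − 0.00924201) = √0.99075799 = 0.9954.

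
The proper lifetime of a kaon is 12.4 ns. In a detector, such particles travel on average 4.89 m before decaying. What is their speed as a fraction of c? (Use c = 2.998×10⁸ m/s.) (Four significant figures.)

0.7961c

d = βγcτ ⇒ βγ = d/(cτ) = 4.890 m / (3.71752 m) = 1.3154.
β = (βγ)/√(1+(βγ)²) = 1.3154/√2.73028 = 0.7961.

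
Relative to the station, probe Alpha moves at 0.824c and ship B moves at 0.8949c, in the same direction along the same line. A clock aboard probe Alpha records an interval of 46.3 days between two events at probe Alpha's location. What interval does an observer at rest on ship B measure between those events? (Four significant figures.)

48.09 days

The velocity of probe Alpha relative to ship B is (0.824 − 0.8949)c / (1 − 0.824×0.8949) = −0.26999c; relative speed 0.26999c.
At |u| = 0.26999c, γ = (1 − 0.0728946)^(−1/2) = 1.0386.
The clock on probe Alpha records proper time, so ship B measures Δt = γΔτ = 1.0386 × 46.3 = 48.09 days.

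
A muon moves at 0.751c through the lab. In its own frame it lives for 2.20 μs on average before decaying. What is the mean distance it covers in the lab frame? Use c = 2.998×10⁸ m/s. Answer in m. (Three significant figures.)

750 m

Lorentz factor: γ = (1 − 0.564001)^(−1/2) = 1.5145.
Lab-frame lifetime: Δt = γτ = 1.5145 × 2.20 μs = 3.3319 μs.
Distance: d = vΔt = 0.751 × 2.998×10⁸ m/s × 3.3319×10^-6 s = 750 m.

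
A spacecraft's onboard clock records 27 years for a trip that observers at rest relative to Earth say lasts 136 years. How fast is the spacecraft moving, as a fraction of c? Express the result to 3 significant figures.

γ = Δt/Δτ = 136/27 = 5.037.
β = √(1 − 1/γ²) = √(1 − 0.0394145) = √0.9605855 = 0.980.

0.980c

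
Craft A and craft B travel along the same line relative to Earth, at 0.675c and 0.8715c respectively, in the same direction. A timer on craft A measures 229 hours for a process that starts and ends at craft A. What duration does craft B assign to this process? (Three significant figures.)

The velocity of craft A relative to craft B is (0.675 − 0.8715)c / (1 − 0.675×0.8715) = −0.47725c; relative speed 0.47725c.
γ for this relative speed: γ = 1/√(1 − 0.227768) = 1.138.
The clock on craft A records proper time, so craft B measures Δt = γΔτ = 1.138 × 229 = 261 hours.

261 hours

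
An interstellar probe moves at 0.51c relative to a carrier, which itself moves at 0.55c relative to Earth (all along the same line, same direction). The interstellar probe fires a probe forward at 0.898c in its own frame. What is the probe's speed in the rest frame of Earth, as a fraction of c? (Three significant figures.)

Apply u = (u'+v)/(1+u'v) twice. Probe in the carrier frame: (0.898+0.51)/(1+0.898·0.51) = 1.408/1.45798 = 0.96572c.
That velocity, transformed to the rest frame of Earth: (0.96572+0.55)/(1+0.96572·0.55) = 1.51572/1.531146 = 0.98993c.

0.990c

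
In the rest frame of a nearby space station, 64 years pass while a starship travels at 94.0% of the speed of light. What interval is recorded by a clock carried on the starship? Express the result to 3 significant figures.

Lorentz factor: γ = (1 − 0.8836)^(−1/2) = 2.9311.
The starship's clock runs slow as seen from a nearby space station, so Δτ = Δt/γ = 64/2.9311 = 21.8 years.

21.8 years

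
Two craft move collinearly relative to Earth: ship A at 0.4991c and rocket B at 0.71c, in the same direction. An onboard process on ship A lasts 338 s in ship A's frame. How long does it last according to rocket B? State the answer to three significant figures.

358 s

Transform ship A's velocity into rocket B's frame: (0.4991 − 0.71)/(1 − 0.4991·0.71) = −0.2109/0.645639, so the relative speed is 0.32665c.
At |u| = 0.32665c, γ = (1 − 0.1067)^(−1/2) = 1.058.
Ship A's interval is proper; time dilation gives Δt_B = γΔτ = 1.058 × 338 s = 358 s.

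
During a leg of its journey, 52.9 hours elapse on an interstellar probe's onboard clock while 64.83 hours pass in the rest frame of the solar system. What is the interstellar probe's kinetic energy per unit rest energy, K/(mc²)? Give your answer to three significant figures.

0.226

γ = Δt/Δτ = 64.83/52.9 = 1.22552.
K/(mc²) = γ − 1 = 1.22552 − 1 = 0.226.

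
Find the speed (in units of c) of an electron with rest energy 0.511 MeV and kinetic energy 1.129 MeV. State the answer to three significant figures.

γ = 1 + K/(mc²) = 1 + 1.129/0.511 = 3.2094.
β = √(1 − 1/γ²) = √(1 − 0.097085) = √0.902915 = 0.950.

0.950c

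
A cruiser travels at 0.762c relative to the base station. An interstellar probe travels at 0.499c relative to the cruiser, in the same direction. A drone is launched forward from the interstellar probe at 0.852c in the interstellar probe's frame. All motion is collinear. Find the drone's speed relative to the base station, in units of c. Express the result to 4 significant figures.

0.9928c

First combine the drone and interstellar probe (S''→S'): u₁ = (0.852 + 0.499)/(1 + 0.852×0.499) = 1.351/1.425148 = 0.94797.
Then combine with the cruiser (S'→S): u = (0.94797 + 0.762)/(1 + 0.94797×0.762) = 1.70997/1.72235314 = 0.99281.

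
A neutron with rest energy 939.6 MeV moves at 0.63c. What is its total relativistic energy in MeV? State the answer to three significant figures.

γ = 1/√(1 − β²) = 1/√(1 − 0.3969) = 1/√0.6031 = 1/0.776595 = 1.2877.
Total energy: E = γmc² = 1.2877 × 939.6 MeV = 1210 MeV.

1210 MeV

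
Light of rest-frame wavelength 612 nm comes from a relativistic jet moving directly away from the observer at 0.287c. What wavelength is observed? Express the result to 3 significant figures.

822 nm

Relativistic Doppler for wavelength: λ_obs = λ_src · √((1+β)/(1−β)).
With β = 0.287: factor = √(1.287/0.713) = 1.3435.
λ_obs = 612 × 1.3435 = 822 nm.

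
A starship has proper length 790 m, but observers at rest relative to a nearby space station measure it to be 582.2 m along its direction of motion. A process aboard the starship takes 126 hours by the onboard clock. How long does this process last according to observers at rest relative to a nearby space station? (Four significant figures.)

Length contraction gives γ = L₀/L = 790/582.2 = 1.35692.
The same γ dilates the second interval: 1.35692 × 126 hours = 171.0 hours.

171.0 hours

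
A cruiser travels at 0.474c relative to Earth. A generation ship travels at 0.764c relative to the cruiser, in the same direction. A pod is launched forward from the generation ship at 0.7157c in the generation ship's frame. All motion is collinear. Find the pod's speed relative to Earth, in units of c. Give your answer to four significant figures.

0.9843c

First combine the pod and generation ship (S''→S'): u₁ = (0.7157 + 0.764)/(1 + 0.7157×0.764) = 1.4797/1.5467948 = 0.95662.
Then combine with the cruiser (S'→S): u = (0.95662 + 0.474)/(1 + 0.95662×0.474) = 1.43062/1.45343788 = 0.9843.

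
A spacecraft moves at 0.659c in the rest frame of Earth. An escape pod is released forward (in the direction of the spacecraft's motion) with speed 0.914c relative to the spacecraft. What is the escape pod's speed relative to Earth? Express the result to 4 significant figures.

Relativistic velocity addition: u = (u' + v)/(1 + u'v/c²), with u' = 0.914c and v = 0.659c.
Numerator: 0.914 + 0.659 = 1.573. Denominator: 1 + (0.914)(0.659) = 1.602326.
u = 1.573/1.602326 = 0.9817, so the speed is 0.9817c.

0.9817c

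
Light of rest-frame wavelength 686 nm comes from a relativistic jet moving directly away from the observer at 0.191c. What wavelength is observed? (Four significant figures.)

832.3 nm

Relativistic Doppler for wavelength: λ_obs = λ_src · √((1+β)/(1−β)).
With β = 0.191: factor = √(1.191/0.809) = 1.2133.
λ_obs = 686 × 1.2133 = 832.3 nm.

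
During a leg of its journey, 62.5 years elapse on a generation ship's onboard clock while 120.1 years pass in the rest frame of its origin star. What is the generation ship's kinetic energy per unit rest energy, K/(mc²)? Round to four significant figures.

0.9216

The time-dilation ratio gives γ = 120.1/62.5 = 1.9216.
K/(mc²) = γ − 1 = 1.9216 − 1 = 0.9216.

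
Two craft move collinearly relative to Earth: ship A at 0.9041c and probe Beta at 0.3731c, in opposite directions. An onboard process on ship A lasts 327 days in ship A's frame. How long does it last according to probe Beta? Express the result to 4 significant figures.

1103 days

Transform ship A's velocity into probe Beta's frame: (0.9041 + 0.3731)/(1 + 0.9041·0.3731) = 1.2772/1.33731971, so the relative speed is 0.95504c.
γ for this relative speed: γ = 1/√(1 − 0.912101) = 3.3729.
The clock on ship A records proper time, so probe Beta measures Δt = γΔτ = 3.3729 × 327 = 1103 days.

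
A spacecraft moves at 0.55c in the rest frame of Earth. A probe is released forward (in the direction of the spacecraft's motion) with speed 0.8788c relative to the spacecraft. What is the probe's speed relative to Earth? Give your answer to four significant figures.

In units of c, u = (u' + v)/(1 + u'v) with u' = 0.8788 and v = 0.55.
Numerator: 0.8788 + 0.55 = 1.4288. Denominator: 1 + (0.8788)(0.55) = 1.48334.
u = 1.4288/1.48334 = 0.96323, so the speed is 0.9632c.

0.9632c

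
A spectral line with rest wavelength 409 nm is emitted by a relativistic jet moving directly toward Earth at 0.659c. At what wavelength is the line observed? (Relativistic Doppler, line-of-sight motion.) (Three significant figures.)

185 nm

Relativistic Doppler for wavelength: λ_obs = λ_src · √((1−β)/(1+β)).
With β = 0.659: factor = √(0.341/1.659) = 0.45337.
λ_obs = 409 × 0.45337 = 185 nm.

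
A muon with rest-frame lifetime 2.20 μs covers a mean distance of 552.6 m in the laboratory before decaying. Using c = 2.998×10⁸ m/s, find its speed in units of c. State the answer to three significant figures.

d = βγcτ ⇒ βγ = d/(cτ) = 552.6 m / (659.56 m) = 0.83783.
β = (βγ)/√(1+(βγ)²) = 0.83783/√1.701959 = 0.642.

0.642c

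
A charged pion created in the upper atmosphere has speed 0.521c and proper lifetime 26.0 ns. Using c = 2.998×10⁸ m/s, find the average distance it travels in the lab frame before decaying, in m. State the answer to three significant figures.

Lorentz factor: γ = (1 − 0.271441)^(−1/2) = 1.1716.
Lab-frame lifetime: Δt = γτ = 1.1716 × 26.0 ns = 30.462 ns.
Distance: d = vΔt = 0.521 × 2.998×10⁸ m/s × 3.0462×10^-8 s = 4.76 m.

4.76 m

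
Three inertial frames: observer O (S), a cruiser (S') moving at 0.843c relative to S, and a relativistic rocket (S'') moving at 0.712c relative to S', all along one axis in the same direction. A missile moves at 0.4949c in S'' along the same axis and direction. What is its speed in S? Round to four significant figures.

0.9904c

Compose velocities in two stages. Stage 1 (into S'): u₁ = (0.4949+0.712)/(1+0.4949×0.712) = 0.89243.
Stage 2 (into S): u = (0.89243+0.843)/(1+0.89243×0.843) = 0.99036, so the speed is 0.9904c.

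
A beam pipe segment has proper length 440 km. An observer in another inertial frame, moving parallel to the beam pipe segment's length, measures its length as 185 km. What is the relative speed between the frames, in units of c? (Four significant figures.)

0.9073c

Length contraction gives γ = L₀/L = 440/185 = 2.3784.
β = √(1 − 1/γ²) = √0.823221 = 0.9073.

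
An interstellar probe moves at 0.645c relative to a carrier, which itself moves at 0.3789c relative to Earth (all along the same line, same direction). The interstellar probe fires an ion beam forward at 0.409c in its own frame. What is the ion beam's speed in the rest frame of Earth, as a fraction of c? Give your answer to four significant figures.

0.9216c

Apply u = (u'+v)/(1+u'v) twice. Ion beam in the carrier frame: (0.409+0.645)/(1+0.409·0.645) = 1.054/1.263805 = 0.83399c.
That velocity, transformed to the rest frame of Earth: (0.83399+0.3789)/(1+0.83399·0.3789) = 1.21289/1.315998811 = 0.92165c.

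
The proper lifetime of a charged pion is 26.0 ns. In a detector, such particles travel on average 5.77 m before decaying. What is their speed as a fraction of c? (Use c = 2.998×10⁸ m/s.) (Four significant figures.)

Let x = d/(cτ) = 5.770 m / (2.998×10⁸ m/s × 2.600×10^-8 s) = 0.74024. Since d = βγcτ, x = βγ = β/√(1−β²).
Solving: β² = x²/(1+x²) = 0.547955/1.547955 = 0.353986, so β = 0.5950.

0.5950c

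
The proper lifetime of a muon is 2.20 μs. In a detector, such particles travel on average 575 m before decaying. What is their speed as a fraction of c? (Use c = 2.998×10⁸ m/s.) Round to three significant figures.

d = βγcτ ⇒ βγ = d/(cτ) = 575.0 m / (659.56 m) = 0.87179.
β = (βγ)/√(1+(βγ)²) = 0.87179/√1.760018 = 0.657.

0.657c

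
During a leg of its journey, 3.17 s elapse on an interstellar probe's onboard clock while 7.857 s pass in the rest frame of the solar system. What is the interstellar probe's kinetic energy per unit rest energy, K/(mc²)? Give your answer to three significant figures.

From Δt = γΔτ: γ = 7.857/3.17 = 2.47855.
K/(mc²) = γ − 1 = 2.47855 − 1 = 1.48.

1.48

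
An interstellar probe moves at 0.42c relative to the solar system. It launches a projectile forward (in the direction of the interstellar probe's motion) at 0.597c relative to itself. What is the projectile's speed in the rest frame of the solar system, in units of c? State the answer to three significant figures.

0.813c

Relativistic velocity addition: u = (u' + v)/(1 + u'v/c²), with u' = 0.597c and v = 0.42c.
Numerator: 0.597 + 0.42 = 1.017. Denominator: 1 + (0.597)(0.42) = 1.25074.
u = 1.017/1.25074 = 0.81312, so the speed is 0.813c.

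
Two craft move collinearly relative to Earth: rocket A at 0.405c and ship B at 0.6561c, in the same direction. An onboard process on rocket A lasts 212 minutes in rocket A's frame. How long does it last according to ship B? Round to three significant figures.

226 minutes

Transform rocket A's velocity into ship B's frame: (0.405 − 0.6561)/(1 − 0.405·0.6561) = −0.2511/0.7342795, so the relative speed is 0.34197c.
At |u| = 0.34197c, γ = (1 − 0.116943)^(−1/2) = 1.0642.
The clock on rocket A records proper time, so ship B measures Δt = γΔτ = 1.0642 × 212 = 226 minutes.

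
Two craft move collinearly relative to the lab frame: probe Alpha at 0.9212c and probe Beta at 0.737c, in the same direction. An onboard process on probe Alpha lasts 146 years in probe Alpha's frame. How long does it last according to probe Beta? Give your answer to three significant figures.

Transform probe Alpha's velocity into probe Beta's frame: (0.9212 − 0.737)/(1 − 0.9212·0.737) = 0.1842/0.3210756, so the relative speed is 0.5737c.
γ for this relative speed: γ = 1/√(1 − 0.329132) = 1.2209.
The clock on probe Alpha records proper time, so probe Beta measures Δt = γΔτ = 1.2209 × 146 = 178 years.

178 years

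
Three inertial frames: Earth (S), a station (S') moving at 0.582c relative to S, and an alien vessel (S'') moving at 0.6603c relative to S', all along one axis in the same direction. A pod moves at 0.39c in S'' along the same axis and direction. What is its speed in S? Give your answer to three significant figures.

0.954c

Apply u = (u'+v)/(1+u'v) twice. Pod in the station frame: (0.39+0.6603)/(1+0.39·0.6603) = 1.0503/1.257517 = 0.83522c.
That velocity, transformed to the rest frame of Earth: (0.83522+0.582)/(1+0.83522·0.582) = 1.41722/1.48609804 = 0.95365c.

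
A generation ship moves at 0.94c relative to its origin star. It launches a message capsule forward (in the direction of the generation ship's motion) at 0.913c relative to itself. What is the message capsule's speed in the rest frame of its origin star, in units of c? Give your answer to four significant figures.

0.9972c

Relativistic velocity addition: u = (u' + v)/(1 + u'v/c²), with u' = 0.913c and v = 0.94c.
Numerator: 0.913 + 0.94 = 1.853. Denominator: 1 + (0.913)(0.94) = 1.85822.
u = 1.853/1.85822 = 0.99719, so the speed is 0.9972c.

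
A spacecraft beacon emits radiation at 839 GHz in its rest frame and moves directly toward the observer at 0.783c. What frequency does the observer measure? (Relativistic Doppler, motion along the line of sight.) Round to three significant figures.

Relativistic Doppler (source moving toward): f_obs = f_src · √((1+β)/(1−β)).
With β = 0.783: factor = √(1.783/0.217) = 2.8665.
f_obs = 839 × 2.8665 = 2400 GHz.

2400 GHz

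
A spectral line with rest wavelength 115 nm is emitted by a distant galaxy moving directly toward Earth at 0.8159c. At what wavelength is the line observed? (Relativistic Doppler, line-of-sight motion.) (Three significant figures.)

36.6 nm

Relativistic Doppler for wavelength: λ_obs = λ_src · √((1−β)/(1+β)).
With β = 0.8159: factor = √(0.1841/1.8159) = 0.31841.
λ_obs = 115 × 0.31841 = 36.6 nm.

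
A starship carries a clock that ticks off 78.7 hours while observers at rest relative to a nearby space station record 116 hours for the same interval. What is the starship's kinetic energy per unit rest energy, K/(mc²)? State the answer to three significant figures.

γ = Δt/Δτ = 116/78.7 = 1.47395.
Since K = (γ−1)mc², K/(mc²) = 1.47395 − 1 = 0.474.

0.474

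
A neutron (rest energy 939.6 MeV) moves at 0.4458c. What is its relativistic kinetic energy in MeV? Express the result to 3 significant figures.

110 MeV

Lorentz factor: γ = (1 − 0.19873764)^(−1/2) = 1.11715.
Kinetic energy: K = (γ − 1)mc² = (1.11715 − 1) × 939.6 MeV = 0.11715 × 939.6 = 110 MeV.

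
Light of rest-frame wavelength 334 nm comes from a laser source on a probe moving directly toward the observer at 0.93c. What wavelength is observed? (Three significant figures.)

Relativistic Doppler for wavelength: λ_obs = λ_src · √((1−β)/(1+β)).
With β = 0.93: factor = √(0.07/1.93) = 0.19045.
λ_obs = 334 × 0.19045 = 63.6 nm.

63.6 nm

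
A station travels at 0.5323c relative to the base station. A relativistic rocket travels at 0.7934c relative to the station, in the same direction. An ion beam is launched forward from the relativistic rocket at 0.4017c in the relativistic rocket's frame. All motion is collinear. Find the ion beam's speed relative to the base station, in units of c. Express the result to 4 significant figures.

0.9704c

Compose velocities in two stages. Stage 1 (into S'): u₁ = (0.4017+0.7934)/(1+0.4017×0.7934) = 0.90627.
Stage 2 (into S): u = (0.90627+0.5323)/(1+0.90627×0.5323) = 0.97043, so the speed is 0.9704c.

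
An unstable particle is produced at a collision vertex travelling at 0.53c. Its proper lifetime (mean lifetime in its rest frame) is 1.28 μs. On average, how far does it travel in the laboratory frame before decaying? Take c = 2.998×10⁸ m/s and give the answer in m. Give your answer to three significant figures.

γ = 1/√(1 − β²) = 1/√(1 − 0.2809) = 1/√0.7191 = 1/0.847998 = 1.1792.
Lab-frame lifetime: Δt = γτ = 1.1792 × 1.28 μs = 1.5094 μs.
Distance: d = vΔt = 0.53 × 2.998×10⁸ m/s × 1.5094×10^-6 s = 240 m.

240 m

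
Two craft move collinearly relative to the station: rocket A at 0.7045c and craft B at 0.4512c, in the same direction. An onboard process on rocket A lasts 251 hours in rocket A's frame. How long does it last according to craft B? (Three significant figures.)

270 hours

Speed of rocket A in craft B's frame: u = (v_A − v_B)/(1 − v_A v_B/c²) = (0.7045 − 0.4512)/(1 − 0.7045×0.4512) = 0.2533/0.6821296 = 0.37134; |u| = 0.37134c.
At |u| = 0.37134c, γ = (1 − 0.137893)^(−1/2) = 1.077.
The clock on rocket A records proper time, so craft B measures Δt = γΔτ = 1.077 × 251 = 270 hours.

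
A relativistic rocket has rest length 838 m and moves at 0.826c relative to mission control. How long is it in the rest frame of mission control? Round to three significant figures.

With β = 0.826, γ = 1/√(1 − 0.826²) = 1/√0.317724 = 1.7741.
Length contraction: L = L₀/γ = 838/1.7741 = 472 m.

472 m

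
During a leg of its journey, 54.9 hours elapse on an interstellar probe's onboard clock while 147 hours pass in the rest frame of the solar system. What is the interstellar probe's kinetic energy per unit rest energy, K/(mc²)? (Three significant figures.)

The time-dilation ratio gives γ = 147/54.9 = 2.6776.
Since K = (γ−1)mc², K/(mc²) = 2.6776 − 1 = 1.68.

1.68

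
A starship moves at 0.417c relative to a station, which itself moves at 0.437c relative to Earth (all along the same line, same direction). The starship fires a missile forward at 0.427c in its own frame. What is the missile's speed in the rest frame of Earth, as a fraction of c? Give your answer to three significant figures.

0.878c

First combine the missile and starship (S''→S'): u₁ = (0.427 + 0.417)/(1 + 0.427×0.417) = 0.844/1.178059 = 0.71643.
Then combine with the station (S'→S): u = (0.71643 + 0.437)/(1 + 0.71643×0.437) = 1.15343/1.31307991 = 0.87842.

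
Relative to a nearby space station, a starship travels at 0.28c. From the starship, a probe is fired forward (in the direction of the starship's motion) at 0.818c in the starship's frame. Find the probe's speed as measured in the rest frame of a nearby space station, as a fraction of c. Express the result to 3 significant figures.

Relativistic velocity addition: u = (u' + v)/(1 + u'v/c²), with u' = 0.818c and v = 0.28c.
Numerator: 0.818 + 0.28 = 1.098. Denominator: 1 + (0.818)(0.28) = 1.22904.
u = 1.098/1.22904 = 0.89338, so the speed is 0.893c.

0.893c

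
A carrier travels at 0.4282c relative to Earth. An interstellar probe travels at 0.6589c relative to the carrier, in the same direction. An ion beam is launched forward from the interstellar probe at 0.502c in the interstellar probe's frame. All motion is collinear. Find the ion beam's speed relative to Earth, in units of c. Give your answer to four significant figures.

0.9469c

First combine the ion beam and interstellar probe (S''→S'): u₁ = (0.502 + 0.6589)/(1 + 0.502×0.6589) = 1.1609/1.3307678 = 0.87235.
Then combine with the carrier (S'→S): u = (0.87235 + 0.4282)/(1 + 0.87235×0.4282) = 1.30055/1.37354027 = 0.94686.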